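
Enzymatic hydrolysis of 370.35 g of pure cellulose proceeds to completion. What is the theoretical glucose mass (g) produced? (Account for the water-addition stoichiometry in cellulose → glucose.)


glucose = cellulose * 180/162
= 370.35 * 180/162
= 411.5000 g

411.5000 g


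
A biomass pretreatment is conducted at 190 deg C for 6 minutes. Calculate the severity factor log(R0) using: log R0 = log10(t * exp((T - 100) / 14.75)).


logR0 = log10(t * exp((T - 100) / 14.75))
= log10(6 * exp((190 - 100) / 14.75))
= 3.4281

3.4281


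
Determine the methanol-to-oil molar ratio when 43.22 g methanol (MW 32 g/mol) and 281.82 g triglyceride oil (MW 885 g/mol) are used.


Molar ratio = n_MeOH / n_oil = (MeOH/32) / (oil/885) = (MeOH * 885) / (32 * oil)
= (43.22 * 885) / (32 * 281.82)
= 4.2414

4.2414


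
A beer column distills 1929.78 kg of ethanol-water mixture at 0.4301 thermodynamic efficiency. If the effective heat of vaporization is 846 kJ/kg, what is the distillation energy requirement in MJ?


E = m * 846 / (eta * 1000)
= 1929.78 * 846 / (0.4301 * 1000)
= 3795.8472 MJ

3795.8472 MJ


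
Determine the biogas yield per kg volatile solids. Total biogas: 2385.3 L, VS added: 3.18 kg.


Y = V / VS
= 2385.3 / 3.18
= 750.0943 L/kg VS

750.0943 L/kg VS


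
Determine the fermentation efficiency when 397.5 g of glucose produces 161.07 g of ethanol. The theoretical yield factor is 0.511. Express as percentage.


Fermentation efficiency = (actual / (0.511 * glucose)) * 100
= (161.07 / (0.511 * 397.5)) * 100
= 79.2970%

79.2970%


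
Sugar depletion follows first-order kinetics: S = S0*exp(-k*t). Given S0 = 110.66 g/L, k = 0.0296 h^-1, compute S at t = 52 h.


S = S0 * exp(-k * t)
S = 110.66 * exp(-0.0296 * 52)
S = 23.7424 g/L

23.7424 g/L


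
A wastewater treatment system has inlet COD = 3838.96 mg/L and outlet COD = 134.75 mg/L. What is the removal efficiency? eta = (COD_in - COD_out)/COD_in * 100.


eta = (COD_in - COD_out) / COD_in * 100
= (3838.96 - 134.75) / 3838.96 * 100
= 96.4899%

96.4899%


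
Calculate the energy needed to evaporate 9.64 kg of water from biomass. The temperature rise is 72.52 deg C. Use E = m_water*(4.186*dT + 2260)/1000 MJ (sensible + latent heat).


E = m_water * (4.186 * dT + 2260) / 1000
= 9.64 * (4.186 * 72.52 + 2260) / 1000
= 24.7128 MJ

24.7128 MJ


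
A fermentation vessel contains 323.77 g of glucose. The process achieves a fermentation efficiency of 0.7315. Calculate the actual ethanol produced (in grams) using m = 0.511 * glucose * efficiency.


Actual ethanol: m = 0.511 * 323.77 * 0.7315
m = 121.0241 g

121.0241 g


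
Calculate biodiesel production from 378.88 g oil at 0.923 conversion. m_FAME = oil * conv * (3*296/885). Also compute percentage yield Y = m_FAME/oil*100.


m_FAME = oil * conv * (3 * 296 / 885) = oil * conv * (888/885)
= 378.88 * 0.923 * 888 / 885
= 350.8917 g
Y = m_FAME / oil * 100 = conv * (888/885) * 100
= 0.923 * 888 / 885 * 100
= 92.61%

350.8917 g FAME; Y = 92.61%


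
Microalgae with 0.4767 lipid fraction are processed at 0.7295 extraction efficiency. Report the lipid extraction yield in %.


Y = lipid_content * extraction_eff * 100
= 0.4767 * 0.7295 * 100
= 34.7753%

34.7753%


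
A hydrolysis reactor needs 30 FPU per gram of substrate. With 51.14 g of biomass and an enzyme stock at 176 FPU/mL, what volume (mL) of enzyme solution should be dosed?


V = dosage * m_sub / activity
V = 30 * 51.14 / 176
V = 8.7170 mL

8.7170 mL


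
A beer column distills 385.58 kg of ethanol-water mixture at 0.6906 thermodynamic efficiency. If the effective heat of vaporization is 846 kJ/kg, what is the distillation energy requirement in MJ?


E = m * 846 / (eta * 1000)
= 385.58 * 846 / (0.6906 * 1000)
= 472.3439 MJ

472.3439 MJ


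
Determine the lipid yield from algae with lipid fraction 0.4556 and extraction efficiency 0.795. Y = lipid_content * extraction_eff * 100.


Y = lipid_content * extraction_eff * 100
= 0.4556 * 0.795 * 100
= 36.2202%

36.2202%


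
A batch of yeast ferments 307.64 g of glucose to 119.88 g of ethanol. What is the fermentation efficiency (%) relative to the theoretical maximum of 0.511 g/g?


Fermentation efficiency = (actual / (0.511 * glucose)) * 100
= (119.88 / (0.511 * 307.64)) * 100
= 76.2576%

76.2576%


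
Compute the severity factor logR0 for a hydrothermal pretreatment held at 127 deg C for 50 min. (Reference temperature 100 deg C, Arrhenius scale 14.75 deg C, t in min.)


logR0 = log10(t * exp((T - 100) / 14.75))
= log10(50 * exp((127 - 100) / 14.75))
= 2.4939

2.4939


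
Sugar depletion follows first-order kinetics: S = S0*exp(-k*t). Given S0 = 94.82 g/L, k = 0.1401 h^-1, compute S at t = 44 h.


S = S0 * exp(-k * t)
S = 94.82 * exp(-0.1401 * 44)
S = 0.1994 g/L

0.1994 g/L


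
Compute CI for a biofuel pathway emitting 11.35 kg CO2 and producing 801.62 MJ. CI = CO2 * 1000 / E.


CI = CO2 * 1000 / E
= 11.35 * 1000 / 801.62
= 14.1588 g CO2/MJ

14.1588 g CO2/MJ


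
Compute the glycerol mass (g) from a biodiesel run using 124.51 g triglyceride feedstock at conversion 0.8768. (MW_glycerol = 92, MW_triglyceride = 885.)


glycerol = oil * conv * (92/885)
= 124.51 * 0.8768 * 92 / 885
= 11.3488 g

11.3488 g


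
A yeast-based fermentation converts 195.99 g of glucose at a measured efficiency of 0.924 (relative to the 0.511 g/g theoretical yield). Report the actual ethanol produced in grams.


Actual ethanol: m = 0.511 * 195.99 * 0.924
m = 92.5394 g

92.5394 g


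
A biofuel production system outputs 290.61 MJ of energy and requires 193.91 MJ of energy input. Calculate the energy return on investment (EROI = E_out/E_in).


EROI = E_out / E_in
= 290.61 / 193.91
= 1.4987

1.4987


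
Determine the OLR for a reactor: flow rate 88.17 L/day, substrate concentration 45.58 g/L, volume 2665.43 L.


OLR = Q * S / V
= 88.17 * 45.58 / 2665.43
= 1.5077 g/L/day

1.5077 g/L/day


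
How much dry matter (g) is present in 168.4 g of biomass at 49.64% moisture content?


Wd = Ww * (1 - MC/100)
= 168.4 * (1 - 49.64/100)
= 84.8062 g

84.8062 g


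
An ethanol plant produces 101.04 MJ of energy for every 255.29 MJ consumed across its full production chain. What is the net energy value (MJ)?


NEV = E_out - E_in
= 101.04 - 255.29
= -154.2500 MJ

-154.2500 MJ


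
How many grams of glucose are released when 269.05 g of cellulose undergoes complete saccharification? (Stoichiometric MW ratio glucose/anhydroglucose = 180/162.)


glucose = cellulose * 180/162
= 269.05 * 180/162
= 298.9444 g

298.9444 g


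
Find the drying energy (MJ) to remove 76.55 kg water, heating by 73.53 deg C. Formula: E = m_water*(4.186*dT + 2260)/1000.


E = m_water * (4.186 * dT + 2260) / 1000
= 76.55 * (4.186 * 73.53 + 2260) / 1000
= 196.5648 MJ

196.5648 MJ


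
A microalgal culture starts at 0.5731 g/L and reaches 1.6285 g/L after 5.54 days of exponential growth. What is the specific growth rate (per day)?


mu = ln(X2/X1) / dt
= ln(1.6285/0.5731) / 5.54
= 0.1885 per day

0.1885 per day


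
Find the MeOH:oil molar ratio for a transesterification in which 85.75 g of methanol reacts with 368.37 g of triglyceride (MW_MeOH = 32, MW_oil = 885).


Molar ratio = n_MeOH / n_oil = (MeOH/32) / (oil/885) = (MeOH * 885) / (32 * oil)
= (85.75 * 885) / (32 * 368.37)
= 6.4379

6.4379


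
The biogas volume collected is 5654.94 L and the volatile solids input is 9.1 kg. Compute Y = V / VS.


Y = V / VS
= 5654.94 / 9.1
= 621.4220 L/kg VS

621.4220 L/kg VS


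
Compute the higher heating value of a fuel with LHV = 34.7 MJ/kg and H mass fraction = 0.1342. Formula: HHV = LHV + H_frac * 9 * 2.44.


HHV = LHV + H_frac * 9 * 2.44
= 34.7 + 0.1342 * 9 * 2.44
= 37.6470 MJ/kg

37.6470 MJ/kg


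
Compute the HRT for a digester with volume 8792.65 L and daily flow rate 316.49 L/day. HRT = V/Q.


HRT = V / Q
= 8792.65 / 316.49
= 27.7818 days

27.7818 days


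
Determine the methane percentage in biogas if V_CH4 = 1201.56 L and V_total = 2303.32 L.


CH4% = V_CH4 / V_total * 100
= 1201.56 / 2303.32 * 100
= 52.1664%

52.1664%


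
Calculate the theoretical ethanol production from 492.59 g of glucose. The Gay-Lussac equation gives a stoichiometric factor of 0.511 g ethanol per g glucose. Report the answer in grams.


Theoretical ethanol yield: m_EtOH = 0.511 * m_glucose
m_EtOH = 0.511 * 492.59 = 251.7135 g

251.7135 g


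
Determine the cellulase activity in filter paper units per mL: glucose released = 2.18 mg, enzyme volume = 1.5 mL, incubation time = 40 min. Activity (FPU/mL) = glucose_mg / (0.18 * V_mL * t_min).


Activity = glucose_mg / (0.18 mg/umol * V_mL * t_min)
= 2.18 / (0.18 * 1.5 * 40)
= 0.2019 FPU/mL

0.2019 FPU/mL


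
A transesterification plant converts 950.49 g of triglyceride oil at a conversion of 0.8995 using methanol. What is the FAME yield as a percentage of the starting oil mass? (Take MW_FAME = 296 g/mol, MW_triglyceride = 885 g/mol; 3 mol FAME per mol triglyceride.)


m_FAME = oil * conv * (3 * 296 / 885) = oil * conv * (888/885)
= 950.49 * 0.8995 * 888 / 885
= 857.8639 g
Y = m_FAME / oil * 100 = conv * (888/885) * 100
= 0.8995 * 888 / 885 * 100
= 90.25%

90.25%


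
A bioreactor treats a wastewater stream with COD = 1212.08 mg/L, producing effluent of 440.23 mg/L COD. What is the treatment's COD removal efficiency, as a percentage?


eta = (COD_in - COD_out) / COD_in * 100
= (1212.08 - 440.23) / 1212.08 * 100
= 63.6798%

63.6798%


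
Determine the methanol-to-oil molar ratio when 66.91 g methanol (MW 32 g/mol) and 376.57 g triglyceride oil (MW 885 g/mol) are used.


Molar ratio = n_MeOH / n_oil = (MeOH/32) / (oil/885) = (MeOH * 885) / (32 * oil)
= (66.91 * 885) / (32 * 376.57)
= 4.9140

4.9140


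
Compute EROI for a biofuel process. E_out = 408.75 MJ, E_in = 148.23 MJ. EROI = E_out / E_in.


EROI = E_out / E_in
= 408.75 / 148.23
= 2.7575

2.7575


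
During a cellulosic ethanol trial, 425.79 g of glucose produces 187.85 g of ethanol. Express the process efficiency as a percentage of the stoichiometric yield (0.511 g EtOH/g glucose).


Fermentation efficiency = (actual / (0.511 * glucose)) * 100
= (187.85 / (0.511 * 425.79)) * 100
= 86.3366%

86.3366%


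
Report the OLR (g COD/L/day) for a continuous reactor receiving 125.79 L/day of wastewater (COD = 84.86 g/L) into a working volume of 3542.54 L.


OLR = Q * S / V
= 125.79 * 84.86 / 3542.54
= 3.0132 g/L/day

3.0132 g/L/day


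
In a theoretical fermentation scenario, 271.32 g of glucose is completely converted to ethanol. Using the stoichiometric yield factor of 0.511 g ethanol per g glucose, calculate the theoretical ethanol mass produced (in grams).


Theoretical ethanol yield: m_EtOH = 0.511 * m_glucose
m_EtOH = 0.511 * 271.32 = 138.6445 g

138.6445 g


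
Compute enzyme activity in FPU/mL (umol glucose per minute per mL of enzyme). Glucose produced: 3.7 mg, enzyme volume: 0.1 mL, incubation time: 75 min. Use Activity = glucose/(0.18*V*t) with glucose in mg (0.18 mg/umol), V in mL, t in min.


Activity = glucose_mg / (0.18 mg/umol * V_mL * t_min)
= 3.7 / (0.18 * 0.1 * 75)
= 2.7407 FPU/mL

2.7407 FPU/mL


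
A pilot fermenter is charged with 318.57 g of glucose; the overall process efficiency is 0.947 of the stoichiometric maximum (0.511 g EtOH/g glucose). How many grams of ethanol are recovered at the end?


Actual ethanol: m = 0.511 * 318.57 * 0.947
m = 154.1614 g

154.1614 g


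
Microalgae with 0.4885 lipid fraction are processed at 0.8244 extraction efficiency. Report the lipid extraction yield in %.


Y = lipid_content * extraction_eff * 100
= 0.4885 * 0.8244 * 100
= 40.2719%

40.2719%


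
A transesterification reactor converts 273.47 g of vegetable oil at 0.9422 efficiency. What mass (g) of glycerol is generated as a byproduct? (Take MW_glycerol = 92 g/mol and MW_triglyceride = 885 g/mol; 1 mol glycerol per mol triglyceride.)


glycerol = oil * conv * (92/885)
= 273.47 * 0.9422 * 92 / 885
= 26.7854 g

26.7854 g


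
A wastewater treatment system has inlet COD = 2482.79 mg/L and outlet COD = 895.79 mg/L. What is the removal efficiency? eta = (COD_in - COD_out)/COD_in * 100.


eta = (COD_in - COD_out) / COD_in * 100
= (2482.79 - 895.79) / 2482.79 * 100
= 63.9200%

63.9200%


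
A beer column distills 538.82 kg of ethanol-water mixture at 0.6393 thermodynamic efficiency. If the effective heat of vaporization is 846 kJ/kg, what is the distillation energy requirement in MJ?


E = m * 846 / (eta * 1000)
= 538.82 * 846 / (0.6393 * 1000)
= 713.0326 MJ

713.0326 MJ


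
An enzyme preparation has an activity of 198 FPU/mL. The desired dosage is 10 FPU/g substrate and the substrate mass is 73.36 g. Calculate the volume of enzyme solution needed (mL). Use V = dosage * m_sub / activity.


V = dosage * m_sub / activity
V = 10 * 73.36 / 198
V = 3.7051 mL

3.7051 mL


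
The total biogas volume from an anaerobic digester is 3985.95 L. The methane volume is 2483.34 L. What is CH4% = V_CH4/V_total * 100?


CH4% = V_CH4 / V_total * 100
= 2483.34 / 3985.95 * 100
= 62.3023%

62.3023%


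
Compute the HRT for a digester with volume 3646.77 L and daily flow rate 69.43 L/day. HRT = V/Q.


HRT = V / Q
= 3646.77 / 69.43
= 52.5244 days

52.5244 days


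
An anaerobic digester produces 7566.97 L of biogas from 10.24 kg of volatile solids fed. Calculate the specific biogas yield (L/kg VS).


Y = V / VS
= 7566.97 / 10.24
= 738.9619 L/kg VS

738.9619 L/kg VS


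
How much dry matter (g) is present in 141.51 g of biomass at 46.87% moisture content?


Wd = Ww * (1 - MC/100)
= 141.51 * (1 - 46.87/100)
= 75.1843 g

75.1843 g


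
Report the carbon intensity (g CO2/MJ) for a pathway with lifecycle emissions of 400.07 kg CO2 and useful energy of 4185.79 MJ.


CI = CO2 * 1000 / E
= 400.07 * 1000 / 4185.79
= 95.5781 g CO2/MJ

95.5781 g CO2/MJ


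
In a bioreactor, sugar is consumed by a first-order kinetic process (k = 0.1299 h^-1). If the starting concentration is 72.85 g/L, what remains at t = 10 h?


S = S0 * exp(-k * t)
S = 72.85 * exp(-0.1299 * 10)
S = 19.8738 g/L

19.8738 g/L


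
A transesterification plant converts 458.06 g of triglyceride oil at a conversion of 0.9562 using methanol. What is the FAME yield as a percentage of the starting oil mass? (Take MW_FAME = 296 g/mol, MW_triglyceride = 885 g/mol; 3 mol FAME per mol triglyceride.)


m_FAME = oil * conv * (3 * 296 / 885) = oil * conv * (888/885)
= 458.06 * 0.9562 * 888 / 885
= 439.4817 g
Y = m_FAME / oil * 100 = conv * (888/885) * 100
= 0.9562 * 888 / 885 * 100
= 95.94%

95.94%


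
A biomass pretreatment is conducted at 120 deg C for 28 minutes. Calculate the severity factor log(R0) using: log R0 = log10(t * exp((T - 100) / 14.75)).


logR0 = log10(t * exp((T - 100) / 14.75))
= log10(28 * exp((120 - 100) / 14.75))
= 2.0360

2.0360


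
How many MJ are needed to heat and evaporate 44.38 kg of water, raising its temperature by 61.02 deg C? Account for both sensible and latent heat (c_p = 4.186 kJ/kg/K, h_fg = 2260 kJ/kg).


E = m_water * (4.186 * dT + 2260) / 1000
= 44.38 * (4.186 * 61.02 + 2260) / 1000
= 111.6348 MJ

111.6348 MJ


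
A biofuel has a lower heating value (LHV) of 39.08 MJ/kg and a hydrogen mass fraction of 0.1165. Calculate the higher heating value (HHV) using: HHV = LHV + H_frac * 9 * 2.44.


HHV = LHV + H_frac * 9 * 2.44
= 39.08 + 0.1165 * 9 * 2.44
= 41.6383 MJ/kg

41.6383 MJ/kg


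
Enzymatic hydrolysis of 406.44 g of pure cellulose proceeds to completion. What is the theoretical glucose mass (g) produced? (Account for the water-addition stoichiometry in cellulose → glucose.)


glucose = cellulose * 180/162
= 406.44 * 180/162
= 451.6000 g

451.6000 g


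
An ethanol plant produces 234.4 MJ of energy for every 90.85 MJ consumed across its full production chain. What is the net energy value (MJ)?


NEV = E_out - E_in
= 234.4 - 90.85
= 143.5500 MJ

143.5500 MJ


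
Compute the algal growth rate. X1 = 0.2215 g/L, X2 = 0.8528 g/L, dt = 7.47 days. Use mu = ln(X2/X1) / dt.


mu = ln(X2/X1) / dt
= ln(0.8528/0.2215) / 7.47
= 0.1805 per day

0.1805 per day


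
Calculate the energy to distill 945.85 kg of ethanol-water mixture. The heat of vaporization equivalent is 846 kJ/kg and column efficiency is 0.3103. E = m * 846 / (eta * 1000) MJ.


E = m * 846 / (eta * 1000)
= 945.85 * 846 / (0.3103 * 1000)
= 2578.7596 MJ

2578.7596 MJ


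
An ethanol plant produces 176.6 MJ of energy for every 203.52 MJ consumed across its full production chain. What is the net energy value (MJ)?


NEV = E_out - E_in
= 176.6 - 203.52
= -26.9200 MJ

-26.9200 MJ


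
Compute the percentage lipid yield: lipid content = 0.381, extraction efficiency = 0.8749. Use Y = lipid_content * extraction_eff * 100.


Y = lipid_content * extraction_eff * 100
= 0.381 * 0.8749 * 100
= 33.3337%

33.3337%


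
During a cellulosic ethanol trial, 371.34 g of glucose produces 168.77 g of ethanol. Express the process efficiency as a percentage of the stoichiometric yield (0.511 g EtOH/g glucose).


Fermentation efficiency = (actual / (0.511 * glucose)) * 100
= (168.77 / (0.511 * 371.34)) * 100
= 88.9411%

88.9411%


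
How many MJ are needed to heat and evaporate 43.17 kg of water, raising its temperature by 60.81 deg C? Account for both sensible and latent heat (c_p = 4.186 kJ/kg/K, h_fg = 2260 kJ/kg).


E = m_water * (4.186 * dT + 2260) / 1000
= 43.17 * (4.186 * 60.81 + 2260) / 1000
= 108.5532 MJ

108.5532 MJ


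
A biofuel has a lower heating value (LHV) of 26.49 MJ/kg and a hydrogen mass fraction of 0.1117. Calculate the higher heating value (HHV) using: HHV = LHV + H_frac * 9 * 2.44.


HHV = LHV + H_frac * 9 * 2.44
= 26.49 + 0.1117 * 9 * 2.44
= 28.9429 MJ/kg

28.9429 MJ/kg


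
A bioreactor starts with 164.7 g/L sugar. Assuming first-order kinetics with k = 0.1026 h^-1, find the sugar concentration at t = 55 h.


S = S0 * exp(-k * t)
S = 164.7 * exp(-0.1026 * 55)
S = 0.5834 g/L

0.5834 g/L


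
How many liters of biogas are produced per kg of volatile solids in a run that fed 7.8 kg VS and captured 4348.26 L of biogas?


Y = V / VS
= 4348.26 / 7.8
= 557.4692 L/kg VS

557.4692 L/kg VS


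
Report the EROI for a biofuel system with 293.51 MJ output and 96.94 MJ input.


EROI = E_out / E_in
= 293.51 / 96.94
= 3.0277

3.0277


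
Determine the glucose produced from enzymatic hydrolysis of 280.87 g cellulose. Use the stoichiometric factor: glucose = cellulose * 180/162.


glucose = cellulose * 180/162
= 280.87 * 180/162
= 312.0778 g

312.0778 g


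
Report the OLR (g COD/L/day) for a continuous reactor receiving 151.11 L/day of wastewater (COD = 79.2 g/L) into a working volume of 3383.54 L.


OLR = Q * S / V
= 151.11 * 79.2 / 3383.54
= 3.5371 g/L/day

3.5371 g/L/day


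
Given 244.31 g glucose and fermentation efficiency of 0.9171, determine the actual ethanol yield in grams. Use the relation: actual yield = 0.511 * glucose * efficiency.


Actual ethanol: m = 0.511 * 244.31 * 0.9171
m = 114.4930 g

114.4930 g


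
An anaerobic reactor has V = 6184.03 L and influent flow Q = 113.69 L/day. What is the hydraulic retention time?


HRT = V / Q
= 6184.03 / 113.69
= 54.3938 days

54.3938 days


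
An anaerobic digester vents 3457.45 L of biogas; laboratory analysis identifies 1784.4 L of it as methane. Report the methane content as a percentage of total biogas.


CH4% = V_CH4 / V_total * 100
= 1784.4 / 3457.45 * 100
= 51.6103%

51.6103%


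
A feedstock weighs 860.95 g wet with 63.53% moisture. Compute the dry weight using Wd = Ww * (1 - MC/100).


Wd = Ww * (1 - MC/100)
= 860.95 * (1 - 63.53/100)
= 313.9885 g

313.9885 g


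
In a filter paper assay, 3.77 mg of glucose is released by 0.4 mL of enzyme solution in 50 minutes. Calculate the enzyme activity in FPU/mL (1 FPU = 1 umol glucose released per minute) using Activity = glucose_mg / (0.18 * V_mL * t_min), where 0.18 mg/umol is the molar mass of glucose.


Activity = glucose_mg / (0.18 mg/umol * V_mL * t_min)
= 3.77 / (0.18 * 0.4 * 50)
= 1.0472 FPU/mL

1.0472 FPU/mL


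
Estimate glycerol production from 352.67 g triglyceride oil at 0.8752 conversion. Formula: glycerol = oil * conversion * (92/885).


glycerol = oil * conv * (92/885)
= 352.67 * 0.8752 * 92 / 885
= 32.0864 g

32.0864 g


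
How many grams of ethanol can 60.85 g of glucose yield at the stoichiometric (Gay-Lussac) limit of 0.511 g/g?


Theoretical ethanol yield: m_EtOH = 0.511 * m_glucose
m_EtOH = 0.511 * 60.85 = 31.0944 g

31.0944 g


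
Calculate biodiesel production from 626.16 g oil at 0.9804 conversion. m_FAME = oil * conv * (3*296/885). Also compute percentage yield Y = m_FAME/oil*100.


m_FAME = oil * conv * (3 * 296 / 885) = oil * conv * (888/885)
= 626.16 * 0.9804 * 888 / 885
= 615.9682 g
Y = m_FAME / oil * 100 = conv * (888/885) * 100
= 0.9804 * 888 / 885 * 100
= 98.37%

615.9682 g FAME; Y = 98.37%


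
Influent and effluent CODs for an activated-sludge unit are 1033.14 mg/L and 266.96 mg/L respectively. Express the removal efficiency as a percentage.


eta = (COD_in - COD_out) / COD_in * 100
= (1033.14 - 266.96) / 1033.14 * 100
= 74.1603%

74.1603%


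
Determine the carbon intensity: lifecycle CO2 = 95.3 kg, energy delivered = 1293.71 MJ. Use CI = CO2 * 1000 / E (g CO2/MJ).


CI = CO2 * 1000 / E
= 95.3 * 1000 / 1293.71
= 73.6641 g CO2/MJ

73.6641 g CO2/MJ


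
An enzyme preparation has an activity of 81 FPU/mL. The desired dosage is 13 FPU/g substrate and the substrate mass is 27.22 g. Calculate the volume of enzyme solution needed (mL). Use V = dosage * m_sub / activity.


V = dosage * m_sub / activity
V = 13 * 27.22 / 81
V = 4.3686 mL

4.3686 mL


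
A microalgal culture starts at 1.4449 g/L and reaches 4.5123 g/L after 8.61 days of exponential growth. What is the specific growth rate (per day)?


mu = ln(X2/X1) / dt
= ln(4.5123/1.4449) / 8.61
= 0.1323 per day

0.1323 per day


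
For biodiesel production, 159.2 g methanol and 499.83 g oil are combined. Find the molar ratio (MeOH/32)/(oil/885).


Molar ratio = n_MeOH / n_oil = (MeOH/32) / (oil/885) = (MeOH * 885) / (32 * oil)
= (159.2 * 885) / (32 * 499.83)
= 8.8087

8.8087


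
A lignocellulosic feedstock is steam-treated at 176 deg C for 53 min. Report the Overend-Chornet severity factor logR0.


logR0 = log10(t * exp((T - 100) / 14.75))
= log10(53 * exp((176 - 100) / 14.75))
= 3.9620

3.9620


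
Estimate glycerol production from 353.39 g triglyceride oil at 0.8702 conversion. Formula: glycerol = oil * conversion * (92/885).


glycerol = oil * conv * (92/885)
= 353.39 * 0.8702 * 92 / 885
= 31.9682 g

31.9682 g


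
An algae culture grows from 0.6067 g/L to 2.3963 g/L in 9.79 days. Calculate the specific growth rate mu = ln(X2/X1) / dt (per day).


mu = ln(X2/X1) / dt
= ln(2.3963/0.6067) / 9.79
= 0.1403 per day

0.1403 per day


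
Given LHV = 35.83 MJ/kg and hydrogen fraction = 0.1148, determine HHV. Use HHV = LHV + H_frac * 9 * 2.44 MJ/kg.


HHV = LHV + H_frac * 9 * 2.44
= 35.83 + 0.1148 * 9 * 2.44
= 38.3510 MJ/kg

38.3510 MJ/kg


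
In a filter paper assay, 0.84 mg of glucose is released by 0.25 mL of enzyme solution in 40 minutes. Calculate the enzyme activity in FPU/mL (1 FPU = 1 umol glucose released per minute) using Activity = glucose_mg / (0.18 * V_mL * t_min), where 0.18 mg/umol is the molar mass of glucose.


Activity = glucose_mg / (0.18 mg/umol * V_mL * t_min)
= 0.84 / (0.18 * 0.25 * 40)
= 0.4667 FPU/mL

0.4667 FPU/mL


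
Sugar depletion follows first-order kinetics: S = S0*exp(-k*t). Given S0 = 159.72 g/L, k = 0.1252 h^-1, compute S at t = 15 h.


S = S0 * exp(-k * t)
S = 159.72 * exp(-0.1252 * 15)
S = 24.4205 g/L

24.4205 g/L


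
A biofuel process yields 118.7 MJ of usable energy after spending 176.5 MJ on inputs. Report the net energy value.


NEV = E_out - E_in
= 118.7 - 176.5
= -57.8000 MJ

-57.8000 MJ


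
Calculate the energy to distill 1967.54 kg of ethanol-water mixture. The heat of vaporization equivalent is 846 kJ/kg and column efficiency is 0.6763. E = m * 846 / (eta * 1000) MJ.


E = m * 846 / (eta * 1000)
= 1967.54 * 846 / (0.6763 * 1000)
= 2461.2433 MJ

2461.2433 MJ


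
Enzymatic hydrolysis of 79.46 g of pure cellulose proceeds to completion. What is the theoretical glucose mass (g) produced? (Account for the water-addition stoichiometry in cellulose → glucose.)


glucose = cellulose * 180/162
= 79.46 * 180/162
= 88.2889 g

88.2889 g


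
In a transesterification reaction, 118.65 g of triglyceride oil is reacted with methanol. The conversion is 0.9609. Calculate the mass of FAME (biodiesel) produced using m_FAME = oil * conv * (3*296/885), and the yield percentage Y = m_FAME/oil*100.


m_FAME = oil * conv * (3 * 296 / 885) = oil * conv * (888/885)
= 118.65 * 0.9609 * 888 / 885
= 114.3973 g
Y = m_FAME / oil * 100 = conv * (888/885) * 100
= 0.9609 * 888 / 885 * 100
= 96.42%

114.3973 g FAME; Y = 96.42%


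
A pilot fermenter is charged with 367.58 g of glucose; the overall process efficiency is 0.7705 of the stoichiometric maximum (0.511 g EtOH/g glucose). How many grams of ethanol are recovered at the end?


Actual ethanol: m = 0.511 * 367.58 * 0.7705
m = 144.7256 g

144.7256 g


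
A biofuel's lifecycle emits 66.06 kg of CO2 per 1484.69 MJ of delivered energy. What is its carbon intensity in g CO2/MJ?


CI = CO2 * 1000 / E
= 66.06 * 1000 / 1484.69
= 44.4941 g CO2/MJ

44.4941 g CO2/MJ


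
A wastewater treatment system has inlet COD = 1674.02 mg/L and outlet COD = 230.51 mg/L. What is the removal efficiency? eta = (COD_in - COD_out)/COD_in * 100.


eta = (COD_in - COD_out) / COD_in * 100
= (1674.02 - 230.51) / 1674.02 * 100
= 86.2302%

86.2302%


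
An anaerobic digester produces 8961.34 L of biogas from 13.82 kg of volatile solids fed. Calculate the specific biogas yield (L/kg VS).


Y = V / VS
= 8961.34 / 13.82
= 648.4327 L/kg VS

648.4327 L/kg VS


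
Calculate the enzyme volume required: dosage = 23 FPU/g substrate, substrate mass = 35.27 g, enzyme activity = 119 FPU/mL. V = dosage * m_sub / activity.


V = dosage * m_sub / activity
V = 23 * 35.27 / 119
V = 6.8169 mL

6.8169 mL


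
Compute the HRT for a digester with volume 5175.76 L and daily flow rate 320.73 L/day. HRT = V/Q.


HRT = V / Q
= 5175.76 / 320.73
= 16.1374 days

16.1374 days


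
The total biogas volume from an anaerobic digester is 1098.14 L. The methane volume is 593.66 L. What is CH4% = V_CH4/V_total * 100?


CH4% = V_CH4 / V_total * 100
= 593.66 / 1098.14 * 100
= 54.0605%

54.0605%


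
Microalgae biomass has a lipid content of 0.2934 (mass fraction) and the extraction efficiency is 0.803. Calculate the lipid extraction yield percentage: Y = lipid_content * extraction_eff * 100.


Y = lipid_content * extraction_eff * 100
= 0.2934 * 0.803 * 100
= 23.5600%

23.5600%


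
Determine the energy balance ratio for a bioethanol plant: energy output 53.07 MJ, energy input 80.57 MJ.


EROI = E_out / E_in
= 53.07 / 80.57
= 0.6587

0.6587


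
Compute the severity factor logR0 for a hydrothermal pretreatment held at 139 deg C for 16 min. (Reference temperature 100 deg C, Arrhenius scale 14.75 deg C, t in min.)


logR0 = log10(t * exp((T - 100) / 14.75))
= log10(16 * exp((139 - 100) / 14.75))
= 2.3524

2.3524


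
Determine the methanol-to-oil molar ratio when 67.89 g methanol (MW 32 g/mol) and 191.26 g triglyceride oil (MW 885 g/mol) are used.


Molar ratio = n_MeOH / n_oil = (MeOH/32) / (oil/885) = (MeOH * 885) / (32 * oil)
= (67.89 * 885) / (32 * 191.26)
= 9.8169

9.8169


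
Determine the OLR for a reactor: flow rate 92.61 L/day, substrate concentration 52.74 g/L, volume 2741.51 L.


OLR = Q * S / V
= 92.61 * 52.74 / 2741.51
= 1.7816 g/L/day

1.7816 g/L/day


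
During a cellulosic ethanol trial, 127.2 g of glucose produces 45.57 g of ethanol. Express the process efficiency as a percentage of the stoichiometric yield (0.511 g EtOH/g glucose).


Fermentation efficiency = (actual / (0.511 * glucose)) * 100
= (45.57 / (0.511 * 127.2)) * 100
= 70.1086%

70.1086%


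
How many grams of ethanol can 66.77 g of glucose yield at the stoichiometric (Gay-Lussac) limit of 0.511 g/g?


Theoretical ethanol yield: m_EtOH = 0.511 * m_glucose
m_EtOH = 0.511 * 66.77 = 34.1195 g

34.1195 g


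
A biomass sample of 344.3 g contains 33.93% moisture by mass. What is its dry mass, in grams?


Wd = Ww * (1 - MC/100)
= 344.3 * (1 - 33.93/100)
= 227.4790 g

227.4790 g


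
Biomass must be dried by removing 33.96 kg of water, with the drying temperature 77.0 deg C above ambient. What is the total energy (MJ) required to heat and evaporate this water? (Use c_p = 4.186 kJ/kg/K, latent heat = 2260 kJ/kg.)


E = m_water * (4.186 * dT + 2260) / 1000
= 33.96 * (4.186 * 77.0 + 2260) / 1000
= 87.6957 MJ

87.6957 MJ


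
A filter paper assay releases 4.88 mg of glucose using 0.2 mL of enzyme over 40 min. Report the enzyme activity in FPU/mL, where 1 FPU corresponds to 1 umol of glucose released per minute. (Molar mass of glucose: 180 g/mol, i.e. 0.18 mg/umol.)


Activity = glucose_mg / (0.18 mg/umol * V_mL * t_min)
= 4.88 / (0.18 * 0.2 * 40)
= 3.3889 FPU/mL

3.3889 FPU/mL


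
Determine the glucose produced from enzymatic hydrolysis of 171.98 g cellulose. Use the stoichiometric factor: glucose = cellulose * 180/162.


glucose = cellulose * 180/162
= 171.98 * 180/162
= 191.0889 g

191.0889 g


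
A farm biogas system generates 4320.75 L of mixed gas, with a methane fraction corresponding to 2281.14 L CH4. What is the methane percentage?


CH4% = V_CH4 / V_total * 100
= 2281.14 / 4320.75 * 100
= 52.7950%

52.7950%


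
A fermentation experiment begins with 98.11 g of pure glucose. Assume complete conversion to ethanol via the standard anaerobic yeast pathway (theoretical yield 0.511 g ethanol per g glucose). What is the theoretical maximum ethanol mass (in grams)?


Theoretical ethanol yield: m_EtOH = 0.511 * m_glucose
m_EtOH = 0.511 * 98.11 = 50.1342 g

50.1342 g


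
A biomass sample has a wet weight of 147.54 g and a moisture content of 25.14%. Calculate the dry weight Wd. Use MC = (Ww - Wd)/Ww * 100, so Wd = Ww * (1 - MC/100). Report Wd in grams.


Wd = Ww * (1 - MC/100)
= 147.54 * (1 - 25.14/100)
= 110.4484 g

110.4484 g


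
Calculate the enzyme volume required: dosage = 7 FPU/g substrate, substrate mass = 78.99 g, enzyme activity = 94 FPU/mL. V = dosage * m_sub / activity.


V = dosage * m_sub / activity
V = 7 * 78.99 / 94
V = 5.8822 mL

5.8822 mL


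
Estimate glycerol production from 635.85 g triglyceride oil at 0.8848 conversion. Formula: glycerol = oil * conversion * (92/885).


glycerol = oil * conv * (92/885)
= 635.85 * 0.8848 * 92 / 885
= 58.4850 g

58.4850 g


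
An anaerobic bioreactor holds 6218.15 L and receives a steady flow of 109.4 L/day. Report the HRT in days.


HRT = V / Q
= 6218.15 / 109.4
= 56.8387 days

56.8387 days


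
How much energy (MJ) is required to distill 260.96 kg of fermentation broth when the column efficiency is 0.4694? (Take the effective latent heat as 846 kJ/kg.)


E = m * 846 / (eta * 1000)
= 260.96 * 846 / (0.4694 * 1000)
= 470.3284 MJ

470.3284 MJ


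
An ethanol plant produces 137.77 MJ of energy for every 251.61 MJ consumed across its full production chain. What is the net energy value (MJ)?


NEV = E_out - E_in
= 137.77 - 251.61
= -113.8400 MJ

-113.8400 MJ


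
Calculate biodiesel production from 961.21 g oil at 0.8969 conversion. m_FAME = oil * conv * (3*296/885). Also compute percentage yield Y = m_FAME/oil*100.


m_FAME = oil * conv * (3 * 296 / 885) = oil * conv * (888/885)
= 961.21 * 0.8969 * 888 / 885
= 865.0317 g
Y = m_FAME / oil * 100 = conv * (888/885) * 100
= 0.8969 * 888 / 885 * 100
= 89.99%

865.0317 g FAME; Y = 89.99%


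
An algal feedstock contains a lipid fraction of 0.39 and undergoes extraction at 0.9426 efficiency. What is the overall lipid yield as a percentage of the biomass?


Y = lipid_content * extraction_eff * 100
= 0.39 * 0.9426 * 100
= 36.7614%

36.7614%


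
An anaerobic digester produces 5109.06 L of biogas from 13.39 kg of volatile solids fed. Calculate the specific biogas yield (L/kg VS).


Y = V / VS
= 5109.06 / 13.39
= 381.5579 L/kg VS

381.5579 L/kg VS


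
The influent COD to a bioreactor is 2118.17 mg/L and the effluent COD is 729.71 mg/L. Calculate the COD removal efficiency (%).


eta = (COD_in - COD_out) / COD_in * 100
= (2118.17 - 729.71) / 2118.17 * 100
= 65.5500%

65.5500%


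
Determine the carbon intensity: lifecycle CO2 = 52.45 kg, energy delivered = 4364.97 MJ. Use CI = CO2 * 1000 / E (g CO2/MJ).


CI = CO2 * 1000 / E
= 52.45 * 1000 / 4364.97
= 12.0161 g CO2/MJ

12.0161 g CO2/MJ


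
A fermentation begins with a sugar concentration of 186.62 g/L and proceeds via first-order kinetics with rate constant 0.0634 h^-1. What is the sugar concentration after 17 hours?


S = S0 * exp(-k * t)
S = 186.62 * exp(-0.0634 * 17)
S = 63.5149 g/L

63.5149 g/L


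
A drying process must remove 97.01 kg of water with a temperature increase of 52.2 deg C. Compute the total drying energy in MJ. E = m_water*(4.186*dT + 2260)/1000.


E = m_water * (4.186 * dT + 2260) / 1000
= 97.01 * (4.186 * 52.2 + 2260) / 1000
= 240.4402 MJ

240.4402 MJ


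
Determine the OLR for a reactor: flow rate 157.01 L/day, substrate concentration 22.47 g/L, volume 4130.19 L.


OLR = Q * S / V
= 157.01 * 22.47 / 4130.19
= 0.8542 g/L/day

0.8542 g/L/day


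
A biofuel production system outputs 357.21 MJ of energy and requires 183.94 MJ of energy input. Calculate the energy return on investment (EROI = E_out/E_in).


EROI = E_out / E_in
= 357.21 / 183.94
= 1.9420

1.9420


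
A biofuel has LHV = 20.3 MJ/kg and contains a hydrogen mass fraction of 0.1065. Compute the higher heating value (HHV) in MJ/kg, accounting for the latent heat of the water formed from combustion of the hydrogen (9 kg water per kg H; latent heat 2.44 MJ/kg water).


HHV = LHV + H_frac * 9 * 2.44
= 20.3 + 0.1065 * 9 * 2.44
= 22.6387 MJ/kg

22.6387 MJ/kg


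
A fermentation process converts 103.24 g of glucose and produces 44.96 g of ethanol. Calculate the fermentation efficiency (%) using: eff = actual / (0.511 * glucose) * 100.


Fermentation efficiency = (actual / (0.511 * glucose)) * 100
= (44.96 / (0.511 * 103.24)) * 100
= 85.2231%

85.2231%


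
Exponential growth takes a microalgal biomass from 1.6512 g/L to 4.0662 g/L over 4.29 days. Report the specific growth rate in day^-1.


mu = ln(X2/X1) / dt
= ln(4.0662/1.6512) / 4.29
= 0.2101 per day

0.2101 per day


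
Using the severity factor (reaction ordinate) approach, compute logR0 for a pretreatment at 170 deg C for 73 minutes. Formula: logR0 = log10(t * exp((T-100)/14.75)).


logR0 = log10(t * exp((T - 100) / 14.75))
= log10(73 * exp((170 - 100) / 14.75))
= 3.9244

3.9244


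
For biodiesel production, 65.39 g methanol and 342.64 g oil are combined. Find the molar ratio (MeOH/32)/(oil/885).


Molar ratio = n_MeOH / n_oil = (MeOH/32) / (oil/885) = (MeOH * 885) / (32 * oil)
= (65.39 * 885) / (32 * 342.64)
= 5.2780

5.2780


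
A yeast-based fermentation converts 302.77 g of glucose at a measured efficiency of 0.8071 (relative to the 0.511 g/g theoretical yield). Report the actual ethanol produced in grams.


Actual ethanol: m = 0.511 * 302.77 * 0.8071
m = 124.8709 g

124.8709 g


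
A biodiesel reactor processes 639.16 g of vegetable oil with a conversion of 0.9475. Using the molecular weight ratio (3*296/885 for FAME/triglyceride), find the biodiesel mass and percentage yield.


m_FAME = oil * conv * (3 * 296 / 885) = oil * conv * (888/885)
= 639.16 * 0.9475 * 888 / 885
= 607.6570 g
Y = m_FAME / oil * 100 = conv * (888/885) * 100
= 0.9475 * 888 / 885 * 100
= 95.07%

607.6570 g FAME; Y = 95.07%


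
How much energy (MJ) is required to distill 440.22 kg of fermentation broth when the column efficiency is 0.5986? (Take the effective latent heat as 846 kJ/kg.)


E = m * 846 / (eta * 1000)
= 440.22 * 846 / (0.5986 * 1000)
= 622.1619 MJ

622.1619 MJ


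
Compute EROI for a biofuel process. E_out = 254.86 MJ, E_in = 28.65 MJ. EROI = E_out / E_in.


EROI = E_out / E_in
= 254.86 / 28.65
= 8.8956

8.8956


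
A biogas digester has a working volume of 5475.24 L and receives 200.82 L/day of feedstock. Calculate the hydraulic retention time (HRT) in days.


HRT = V / Q
= 5475.24 / 200.82
= 27.2644 days

27.2644 days


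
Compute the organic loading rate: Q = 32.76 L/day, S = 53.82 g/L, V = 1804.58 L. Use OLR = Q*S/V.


OLR = Q * S / V
= 32.76 * 53.82 / 1804.58
= 0.9770 g/L/day

0.9770 g/L/day


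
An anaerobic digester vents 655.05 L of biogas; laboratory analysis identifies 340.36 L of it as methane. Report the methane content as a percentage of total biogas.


CH4% = V_CH4 / V_total * 100
= 340.36 / 655.05 * 100
= 51.9594%

51.9594%


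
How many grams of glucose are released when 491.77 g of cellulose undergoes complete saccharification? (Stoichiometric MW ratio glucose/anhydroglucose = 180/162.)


glucose = cellulose * 180/162
= 491.77 * 180/162
= 546.4111 g

546.4111 g


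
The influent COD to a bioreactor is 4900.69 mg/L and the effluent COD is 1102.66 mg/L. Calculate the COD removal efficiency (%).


eta = (COD_in - COD_out) / COD_in * 100
= (4900.69 - 1102.66) / 4900.69 * 100
= 77.4999%

77.4999%


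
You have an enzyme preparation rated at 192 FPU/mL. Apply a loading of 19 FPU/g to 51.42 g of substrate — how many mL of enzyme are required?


V = dosage * m_sub / activity
V = 19 * 51.42 / 192
V = 5.0884 mL

5.0884 mL


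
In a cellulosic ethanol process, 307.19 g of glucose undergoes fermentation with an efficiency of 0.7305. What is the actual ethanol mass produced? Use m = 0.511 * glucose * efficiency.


Actual ethanol: m = 0.511 * 307.19 * 0.7305
m = 114.6696 g

114.6696 g


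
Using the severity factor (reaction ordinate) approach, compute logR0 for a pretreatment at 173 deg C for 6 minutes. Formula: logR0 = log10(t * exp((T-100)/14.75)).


logR0 = log10(t * exp((T - 100) / 14.75))
= log10(6 * exp((173 - 100) / 14.75))
= 2.9275

2.9275


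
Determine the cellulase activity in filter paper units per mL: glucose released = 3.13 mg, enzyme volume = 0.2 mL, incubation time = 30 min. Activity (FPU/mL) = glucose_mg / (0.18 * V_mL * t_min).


Activity = glucose_mg / (0.18 mg/umol * V_mL * t_min)
= 3.13 / (0.18 * 0.2 * 30)
= 2.8981 FPU/mL

2.8981 FPU/mL


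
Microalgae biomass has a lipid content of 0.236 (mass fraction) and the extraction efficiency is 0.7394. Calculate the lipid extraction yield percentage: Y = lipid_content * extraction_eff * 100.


Y = lipid_content * extraction_eff * 100
= 0.236 * 0.7394 * 100
= 17.4498%

17.4498%


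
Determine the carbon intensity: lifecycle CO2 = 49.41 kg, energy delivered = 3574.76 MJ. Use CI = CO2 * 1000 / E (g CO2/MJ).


CI = CO2 * 1000 / E
= 49.41 * 1000 / 3574.76
= 13.8219 g CO2/MJ

13.8219 g CO2/MJ


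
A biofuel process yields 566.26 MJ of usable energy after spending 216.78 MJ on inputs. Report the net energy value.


NEV = E_out - E_in
= 566.26 - 216.78
= 349.4800 MJ

349.4800 MJ


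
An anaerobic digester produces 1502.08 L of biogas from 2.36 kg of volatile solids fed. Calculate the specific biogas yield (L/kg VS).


Y = V / VS
= 1502.08 / 2.36
= 636.4746 L/kg VS

636.4746 L/kg VS


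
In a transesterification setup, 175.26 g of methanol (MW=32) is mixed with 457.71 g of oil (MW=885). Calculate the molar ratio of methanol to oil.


Molar ratio = n_MeOH / n_oil = (MeOH/32) / (oil/885) = (MeOH * 885) / (32 * oil)
= (175.26 * 885) / (32 * 457.71)
= 10.5897

10.5897
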